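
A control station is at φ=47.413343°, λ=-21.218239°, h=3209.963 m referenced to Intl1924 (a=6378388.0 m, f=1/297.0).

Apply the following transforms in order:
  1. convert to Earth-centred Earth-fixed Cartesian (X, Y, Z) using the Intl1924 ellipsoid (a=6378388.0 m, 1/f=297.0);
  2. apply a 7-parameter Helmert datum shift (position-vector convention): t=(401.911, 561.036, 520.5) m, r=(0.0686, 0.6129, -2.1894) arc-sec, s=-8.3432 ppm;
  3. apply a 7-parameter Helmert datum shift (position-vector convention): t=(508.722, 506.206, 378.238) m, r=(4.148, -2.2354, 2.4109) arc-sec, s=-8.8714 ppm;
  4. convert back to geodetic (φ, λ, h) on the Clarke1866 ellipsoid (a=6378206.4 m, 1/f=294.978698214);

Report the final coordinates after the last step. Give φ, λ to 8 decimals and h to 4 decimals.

φ=47.41705936°, λ=-21.20199479°, h=4336.1243 m

start: φ=47.413343°, λ=-21.218239°, h=3209.963 m
→ ECEF (a=6378388.000, f=1/297.0): X=4033053.7853, Y=-1565795.6458, Z=4675433.5148
→ Helmert 7p (PV): X=4033419.3203, Y=-1565265.9095, Z=4675902.5021
→ Helmert 7p (PV): X=4033859.8807, Y=-1564792.7056, Z=4676251.4929
→ geod (Bowring, a=6378206.400): φ=47.41705936°, λ=-21.20199479°, h=4336.1243 m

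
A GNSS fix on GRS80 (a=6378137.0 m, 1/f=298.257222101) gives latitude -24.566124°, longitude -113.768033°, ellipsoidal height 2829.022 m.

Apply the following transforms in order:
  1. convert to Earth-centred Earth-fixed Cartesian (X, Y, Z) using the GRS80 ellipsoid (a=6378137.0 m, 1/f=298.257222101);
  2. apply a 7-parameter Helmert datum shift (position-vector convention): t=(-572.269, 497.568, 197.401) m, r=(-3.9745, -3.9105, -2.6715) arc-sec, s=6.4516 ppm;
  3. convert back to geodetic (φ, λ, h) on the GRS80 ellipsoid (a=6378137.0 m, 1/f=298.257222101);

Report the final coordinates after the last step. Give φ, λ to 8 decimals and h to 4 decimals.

φ=-24.56477069°, λ=-113.77526831°, h=2583.5990 m

start: φ=-24.566124°, λ=-113.768033°, h=2829.022 m
→ ECEF (a=6378137.000, f=1/298.257222101): X=-2340315.2304, Y=-5314233.1536, Z=-2636616.6977
→ Helmert 7p (PV): X=-2340921.4405, Y=-5313790.3645, Z=-2636378.2764
→ geod (Bowring, a=6378137.000): φ=-24.56477069°, λ=-113.77526831°, h=2583.5990 m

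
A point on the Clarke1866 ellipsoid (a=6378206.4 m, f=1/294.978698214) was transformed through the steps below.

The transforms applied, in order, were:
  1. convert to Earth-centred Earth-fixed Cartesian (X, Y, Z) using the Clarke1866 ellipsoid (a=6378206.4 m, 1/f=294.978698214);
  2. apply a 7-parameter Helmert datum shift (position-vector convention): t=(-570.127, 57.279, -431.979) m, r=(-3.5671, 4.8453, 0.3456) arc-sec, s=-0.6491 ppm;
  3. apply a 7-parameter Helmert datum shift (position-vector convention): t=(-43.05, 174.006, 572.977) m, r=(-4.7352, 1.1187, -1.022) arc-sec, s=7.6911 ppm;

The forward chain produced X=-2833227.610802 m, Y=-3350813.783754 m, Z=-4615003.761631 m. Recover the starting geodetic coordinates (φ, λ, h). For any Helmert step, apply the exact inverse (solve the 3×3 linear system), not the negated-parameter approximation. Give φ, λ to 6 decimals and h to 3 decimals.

start: X=-2833227.6108, Y=-3350813.7838, Z=-4615003.7616 m
→ Helmert⁻¹: X=-2833121.1344, Y=-3350870.0941, Z=-4615633.5314
→ Helmert⁻¹: X=-2832450.0432, Y=-3350844.9858, Z=-4615329.0331
→ geod (Bowring, a=6378206.400): φ=-46.64330600°, λ=-130.20764500°, h=1239.7040 m

φ=-46.643306°, λ=-130.207645°, h=1239.704 m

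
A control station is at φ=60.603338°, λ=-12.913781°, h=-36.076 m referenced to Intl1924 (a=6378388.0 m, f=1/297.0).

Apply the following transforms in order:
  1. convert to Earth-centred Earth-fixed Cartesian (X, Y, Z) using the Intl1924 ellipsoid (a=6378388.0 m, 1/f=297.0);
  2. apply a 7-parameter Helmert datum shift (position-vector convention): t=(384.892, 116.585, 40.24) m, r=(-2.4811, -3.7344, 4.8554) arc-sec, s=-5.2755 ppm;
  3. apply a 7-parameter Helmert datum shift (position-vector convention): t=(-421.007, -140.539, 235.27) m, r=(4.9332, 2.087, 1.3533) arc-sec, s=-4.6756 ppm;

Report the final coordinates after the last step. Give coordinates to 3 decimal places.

start: φ=60.603338°, λ=-12.913781°, h=-36.076 m
→ ECEF (a=6378388.000, f=1/297.0): X=3059462.6045, Y=-701484.9936, Z=5533869.6191
→ Helmert 7p (PV): X=3059747.6794, Y=-701226.1247, Z=5533944.4941
→ Helmert 7p (PV): X=3059372.9595, Y=-701475.6640, Z=5534106.1599

X=3059372.959 m, Y=-701475.664 m, Z=5534106.160 m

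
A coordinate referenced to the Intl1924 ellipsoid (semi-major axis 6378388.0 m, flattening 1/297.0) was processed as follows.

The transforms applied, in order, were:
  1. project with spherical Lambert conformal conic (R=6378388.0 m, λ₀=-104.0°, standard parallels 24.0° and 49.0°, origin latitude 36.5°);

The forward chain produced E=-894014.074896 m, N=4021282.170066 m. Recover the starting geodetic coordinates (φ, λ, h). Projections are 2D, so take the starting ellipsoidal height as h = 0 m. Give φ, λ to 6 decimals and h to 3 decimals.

start: E=-894014.0749, N=4021282.1701 m
→ lcc⁻¹: φ=70.21310100°, λ=-123.47205900°

φ=70.213101°, λ=-123.472059°, h=0.000 m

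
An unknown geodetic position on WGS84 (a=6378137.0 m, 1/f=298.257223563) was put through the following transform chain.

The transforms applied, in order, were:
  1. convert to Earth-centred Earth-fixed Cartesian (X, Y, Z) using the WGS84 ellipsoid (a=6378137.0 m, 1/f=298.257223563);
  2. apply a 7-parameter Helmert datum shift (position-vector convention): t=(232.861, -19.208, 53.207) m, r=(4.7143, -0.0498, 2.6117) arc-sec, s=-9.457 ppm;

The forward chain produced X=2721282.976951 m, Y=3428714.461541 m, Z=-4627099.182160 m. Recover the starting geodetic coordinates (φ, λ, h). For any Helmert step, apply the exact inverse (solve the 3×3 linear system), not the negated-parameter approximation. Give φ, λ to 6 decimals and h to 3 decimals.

start: X=2721282.9770, Y=3428714.4615, Z=-4627099.1822 m
→ Helmert⁻¹: X=2721118.1448, Y=3428625.8819, Z=-4627275.1687
→ geod (Bowring, a=6378137.000): φ=-46.78277600°, λ=51.56283700°, h=2762.3070 m

φ=-46.782776°, λ=51.562837°, h=2762.307 m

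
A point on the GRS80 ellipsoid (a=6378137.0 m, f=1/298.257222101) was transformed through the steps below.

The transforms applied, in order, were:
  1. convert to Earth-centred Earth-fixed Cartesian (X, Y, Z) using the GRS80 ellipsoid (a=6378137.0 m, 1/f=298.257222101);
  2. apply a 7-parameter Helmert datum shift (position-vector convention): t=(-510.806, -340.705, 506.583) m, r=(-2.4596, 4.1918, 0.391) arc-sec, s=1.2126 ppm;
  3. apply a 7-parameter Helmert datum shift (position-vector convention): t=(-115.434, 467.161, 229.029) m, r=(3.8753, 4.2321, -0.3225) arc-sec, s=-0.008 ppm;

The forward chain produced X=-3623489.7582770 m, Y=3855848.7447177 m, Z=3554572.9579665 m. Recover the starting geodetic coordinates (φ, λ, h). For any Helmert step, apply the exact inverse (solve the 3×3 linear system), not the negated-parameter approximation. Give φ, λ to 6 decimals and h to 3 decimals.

start: X=-3623489.7583, Y=3855848.7447, Z=3554572.9580 m
→ Helmert⁻¹: X=-3623453.3056, Y=3855442.7254, Z=3554197.1761
→ Helmert⁻¹: X=-3623003.0164, Y=3855743.2472, Z=3553658.6334
→ geod (Bowring, a=6378137.000): φ=34.06611200°, λ=133.21751800°, h=2025.9290 m

φ=34.066112°, λ=133.217518°, h=2025.929 m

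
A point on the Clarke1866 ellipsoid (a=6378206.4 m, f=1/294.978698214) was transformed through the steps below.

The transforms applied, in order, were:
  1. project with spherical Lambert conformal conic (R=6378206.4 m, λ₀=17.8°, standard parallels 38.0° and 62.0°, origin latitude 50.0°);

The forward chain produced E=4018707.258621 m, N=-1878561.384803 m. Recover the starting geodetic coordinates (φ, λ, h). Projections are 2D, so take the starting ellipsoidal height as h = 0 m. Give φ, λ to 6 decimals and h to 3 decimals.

start: E=4018707.2586, N=-1878561.3848 m
→ lcc⁻¹: φ=23.88864900°, λ=56.15254100°

φ=23.888649°, λ=56.152541°, h=0.000 m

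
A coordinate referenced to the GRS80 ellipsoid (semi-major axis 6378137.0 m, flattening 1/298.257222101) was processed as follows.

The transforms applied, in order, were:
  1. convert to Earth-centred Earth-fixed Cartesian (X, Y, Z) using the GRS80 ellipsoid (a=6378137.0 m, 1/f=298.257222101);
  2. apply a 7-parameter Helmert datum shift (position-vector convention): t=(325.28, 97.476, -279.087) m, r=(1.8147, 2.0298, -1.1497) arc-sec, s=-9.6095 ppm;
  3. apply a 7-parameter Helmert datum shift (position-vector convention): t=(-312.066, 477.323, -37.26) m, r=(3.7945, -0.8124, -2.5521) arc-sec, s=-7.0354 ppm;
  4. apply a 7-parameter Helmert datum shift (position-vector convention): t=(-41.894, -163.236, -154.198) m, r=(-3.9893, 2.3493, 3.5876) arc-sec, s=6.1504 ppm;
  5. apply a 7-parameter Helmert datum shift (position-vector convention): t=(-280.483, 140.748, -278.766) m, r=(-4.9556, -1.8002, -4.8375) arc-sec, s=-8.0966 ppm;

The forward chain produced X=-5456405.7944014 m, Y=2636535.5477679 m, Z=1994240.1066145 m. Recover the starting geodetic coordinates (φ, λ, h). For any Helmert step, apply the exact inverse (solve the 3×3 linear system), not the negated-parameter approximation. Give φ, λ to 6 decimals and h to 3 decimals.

start: X=-5456405.7944, Y=2636535.5478, Z=1994240.1066 m
→ Helmert⁻¹: X=-5456213.9067, Y=2636240.2597, Z=1994645.9781
→ Helmert⁻¹: X=-5456115.3191, Y=2636443.5997, Z=1994776.7543
→ Helmert⁻¹: X=-5455866.3948, Y=2635954.0138, Z=1994801.0456
→ Helmert⁻¹: X=-5456278.4312, Y=2635869.0065, Z=1995022.4205
→ geod (Bowring, a=6378137.000): φ=18.33782200°, λ=154.21531500°, h=3532.3130 m

φ=18.337822°, λ=154.215315°, h=3532.313 m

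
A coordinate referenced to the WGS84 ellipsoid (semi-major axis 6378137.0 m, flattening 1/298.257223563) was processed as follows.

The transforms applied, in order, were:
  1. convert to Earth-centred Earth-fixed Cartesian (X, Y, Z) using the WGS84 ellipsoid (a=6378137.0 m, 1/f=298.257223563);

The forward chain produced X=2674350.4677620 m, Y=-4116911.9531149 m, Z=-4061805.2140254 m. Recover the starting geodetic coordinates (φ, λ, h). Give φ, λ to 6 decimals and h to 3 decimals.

φ=-39.792453°, λ=-56.992203°, h=2342.994 m

start: X=2674350.4678, Y=-4116911.9531, Z=-4061805.2140 m
→ geod (Bowring, a=6378137.000): φ=-39.79245300°, λ=-56.99220300°, h=2342.9940 m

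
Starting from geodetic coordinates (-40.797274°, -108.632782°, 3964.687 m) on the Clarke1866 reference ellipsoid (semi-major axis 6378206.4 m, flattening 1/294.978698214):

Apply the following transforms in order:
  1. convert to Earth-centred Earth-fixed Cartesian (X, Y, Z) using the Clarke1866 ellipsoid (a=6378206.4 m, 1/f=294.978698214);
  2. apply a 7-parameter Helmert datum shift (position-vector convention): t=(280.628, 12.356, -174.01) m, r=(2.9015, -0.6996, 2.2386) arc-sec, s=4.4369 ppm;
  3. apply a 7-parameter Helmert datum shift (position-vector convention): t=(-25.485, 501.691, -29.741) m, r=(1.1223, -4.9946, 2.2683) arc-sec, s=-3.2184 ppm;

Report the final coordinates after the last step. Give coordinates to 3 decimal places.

X=-1545427.960 m, Y=-4584301.840 m, Z=-4148138.646 m

start: φ=-40.797274°, λ=-108.632782°, h=3964.687 m
→ ECEF (a=6378206.400, f=1/294.978698214): X=-1545895.9086, Y=-4584857.4424, Z=-4147797.7327
→ Helmert 7p (PV): X=-1545558.3114, Y=-4584823.8599, Z=-4148059.8843
→ Helmert 7p (PV): X=-1545427.9600, Y=-4584301.8399, Z=-4148138.6462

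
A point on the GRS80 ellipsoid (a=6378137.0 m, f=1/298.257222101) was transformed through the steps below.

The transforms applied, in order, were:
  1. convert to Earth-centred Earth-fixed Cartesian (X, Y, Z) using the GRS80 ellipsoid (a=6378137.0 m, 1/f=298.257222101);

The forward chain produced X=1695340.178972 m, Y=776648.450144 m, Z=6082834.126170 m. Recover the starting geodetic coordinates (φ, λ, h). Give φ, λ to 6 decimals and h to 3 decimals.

start: X=1695340.1790, Y=776648.4501, Z=6082834.1262 m
→ geod (Bowring, a=6378137.000): φ=73.06391200°, λ=24.61288200°, h=3669.5830 m

φ=73.063912°, λ=24.612882°, h=3669.583 m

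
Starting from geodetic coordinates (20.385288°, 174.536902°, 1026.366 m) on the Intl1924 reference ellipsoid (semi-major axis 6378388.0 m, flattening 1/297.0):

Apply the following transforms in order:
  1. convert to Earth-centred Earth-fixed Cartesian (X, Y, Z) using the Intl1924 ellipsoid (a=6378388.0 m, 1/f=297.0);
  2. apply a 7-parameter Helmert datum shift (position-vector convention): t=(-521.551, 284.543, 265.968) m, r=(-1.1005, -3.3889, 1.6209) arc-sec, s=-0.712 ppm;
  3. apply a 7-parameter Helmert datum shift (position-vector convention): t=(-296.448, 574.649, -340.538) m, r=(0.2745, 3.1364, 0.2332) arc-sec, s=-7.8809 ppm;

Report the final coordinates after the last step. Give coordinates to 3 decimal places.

start: φ=20.385288°, λ=174.536902°, h=1026.366 m
→ ECEF (a=6378388.000, f=1/297.0): X=-5955147.5868, Y=569544.6909, Z=2208114.3600
→ Helmert 7p (PV): X=-5955705.6524, Y=569793.8119, Z=2208277.8750
→ Helmert 7p (PV): X=-5955922.2301, Y=570354.2982, Z=2208011.2520

X=-5955922.230 m, Y=570354.298 m, Z=2208011.252 m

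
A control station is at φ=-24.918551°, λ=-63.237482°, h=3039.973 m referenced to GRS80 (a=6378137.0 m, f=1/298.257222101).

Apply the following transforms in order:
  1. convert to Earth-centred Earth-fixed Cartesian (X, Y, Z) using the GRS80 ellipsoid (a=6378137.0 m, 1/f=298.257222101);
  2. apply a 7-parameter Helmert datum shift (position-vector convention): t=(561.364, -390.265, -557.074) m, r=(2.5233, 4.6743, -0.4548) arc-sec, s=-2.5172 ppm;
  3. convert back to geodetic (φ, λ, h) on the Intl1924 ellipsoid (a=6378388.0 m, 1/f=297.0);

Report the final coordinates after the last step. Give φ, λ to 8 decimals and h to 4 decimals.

start: φ=-24.918551°, λ=-63.237482°, h=3039.973 m
→ ECEF (a=6378137.000, f=1/298.257222101): X=2607459.9180, Y=-5170294.9023, Z=-2672175.6127
→ Helmert 7p (PV): X=2607942.7627, Y=-5170645.2124, Z=-2672848.2991
→ geod (Bowring, a=6378388.000): φ=-24.92266829°, λ=-63.23477724°, h=3569.4414 m

φ=-24.92266829°, λ=-63.23477724°, h=3569.4414 m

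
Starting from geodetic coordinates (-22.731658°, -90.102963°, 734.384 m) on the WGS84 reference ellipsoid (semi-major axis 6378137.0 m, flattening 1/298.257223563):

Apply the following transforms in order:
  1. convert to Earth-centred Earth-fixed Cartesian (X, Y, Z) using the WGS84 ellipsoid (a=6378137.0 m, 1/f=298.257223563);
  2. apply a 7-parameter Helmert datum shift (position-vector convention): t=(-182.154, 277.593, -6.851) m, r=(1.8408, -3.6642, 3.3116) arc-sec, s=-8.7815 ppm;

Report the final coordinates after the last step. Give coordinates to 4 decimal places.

start: φ=-22.731658°, λ=-90.102963°, h=734.384 m
→ ECEF (a=6378137.000, f=1/298.257223563): X=-10577.9901, Y=-5886323.6118, Z=-2449621.5890
→ Helmert 7p (PV): X=-10622.0306, Y=-5885972.6366, Z=-2449659.6483

X=-10622.0306 m, Y=-5885972.6366 m, Z=-2449659.6483 m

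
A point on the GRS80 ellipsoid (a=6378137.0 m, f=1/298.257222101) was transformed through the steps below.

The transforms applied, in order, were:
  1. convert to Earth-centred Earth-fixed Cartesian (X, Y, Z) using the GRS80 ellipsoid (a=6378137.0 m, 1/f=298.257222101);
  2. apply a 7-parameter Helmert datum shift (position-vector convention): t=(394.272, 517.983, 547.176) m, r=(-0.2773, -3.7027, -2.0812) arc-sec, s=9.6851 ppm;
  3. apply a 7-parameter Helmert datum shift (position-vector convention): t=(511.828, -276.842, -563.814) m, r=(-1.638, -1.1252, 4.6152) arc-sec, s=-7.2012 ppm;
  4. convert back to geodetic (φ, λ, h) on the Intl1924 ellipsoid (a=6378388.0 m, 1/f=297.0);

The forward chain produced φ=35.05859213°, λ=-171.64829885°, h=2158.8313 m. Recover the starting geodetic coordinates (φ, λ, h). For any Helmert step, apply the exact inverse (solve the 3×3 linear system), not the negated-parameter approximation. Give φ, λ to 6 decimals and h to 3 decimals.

start: φ=35.058592°, λ=-171.648299°, h=2158.831 m
→ ECEF (a=6378388.000, f=1/297.0): X=-5173243.3606, Y=-759462.6691, Z=3644486.4271
→ Helmert⁻¹: X=-5173789.5467, Y=-759104.4767, Z=3645098.6854
→ Helmert⁻¹: X=-5174060.6166, Y=-759672.2085, Z=3644608.0712
→ geod (Bowring, a=6378137.000): φ=35.05437400°, λ=-171.64732800°, h=3136.4400 m

φ=35.054374°, λ=-171.647328°, h=3136.440 m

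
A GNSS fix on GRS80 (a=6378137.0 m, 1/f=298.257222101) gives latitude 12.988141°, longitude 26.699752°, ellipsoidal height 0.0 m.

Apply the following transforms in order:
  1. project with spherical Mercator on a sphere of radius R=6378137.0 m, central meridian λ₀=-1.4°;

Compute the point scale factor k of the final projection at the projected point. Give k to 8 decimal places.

1.02625509

start: φ=12.988141°, λ=26.699752°, h=0.000 m
→ into merc (λ₀=-1.4°): φ=12.98814100°, λ−λ₀=28.09975200°
scale k = 1.02625509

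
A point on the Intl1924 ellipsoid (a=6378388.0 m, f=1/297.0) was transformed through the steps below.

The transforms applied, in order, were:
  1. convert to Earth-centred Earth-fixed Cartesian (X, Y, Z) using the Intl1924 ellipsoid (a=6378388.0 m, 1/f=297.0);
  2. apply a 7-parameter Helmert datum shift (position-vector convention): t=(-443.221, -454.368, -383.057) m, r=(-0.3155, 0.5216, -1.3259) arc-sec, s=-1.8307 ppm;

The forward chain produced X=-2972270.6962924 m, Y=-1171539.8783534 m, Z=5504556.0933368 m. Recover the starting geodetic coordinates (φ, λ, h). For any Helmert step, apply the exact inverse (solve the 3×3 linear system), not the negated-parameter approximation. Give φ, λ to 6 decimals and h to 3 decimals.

φ=60.042782°, λ=-158.492047°, h=2265.184 m

start: X=-2972270.6963, Y=-1171539.8784, Z=5504556.0933 m
→ Helmert⁻¹: X=-2971839.3086, Y=-1171115.1780, Z=5504939.9218
→ geod (Bowring, a=6378388.000): φ=60.04278200°, λ=-158.49204700°, h=2265.1840 m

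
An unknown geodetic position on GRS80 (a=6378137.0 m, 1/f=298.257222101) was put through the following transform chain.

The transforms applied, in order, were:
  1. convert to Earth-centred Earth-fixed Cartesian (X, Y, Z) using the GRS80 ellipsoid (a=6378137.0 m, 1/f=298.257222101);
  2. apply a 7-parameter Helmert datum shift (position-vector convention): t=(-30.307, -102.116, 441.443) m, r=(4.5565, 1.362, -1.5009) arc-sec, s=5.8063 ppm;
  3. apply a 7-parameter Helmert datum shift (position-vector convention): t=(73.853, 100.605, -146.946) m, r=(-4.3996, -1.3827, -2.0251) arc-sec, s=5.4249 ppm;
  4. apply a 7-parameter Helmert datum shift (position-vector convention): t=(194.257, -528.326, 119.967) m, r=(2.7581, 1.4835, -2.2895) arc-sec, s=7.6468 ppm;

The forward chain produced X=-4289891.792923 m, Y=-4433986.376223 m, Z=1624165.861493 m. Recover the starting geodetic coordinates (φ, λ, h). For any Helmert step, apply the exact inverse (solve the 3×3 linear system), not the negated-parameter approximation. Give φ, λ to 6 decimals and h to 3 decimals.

φ=14.840925°, λ=-134.057335°, h=2579.483 m

start: X=-4289891.7929, Y=-4433986.3762, Z=1624165.8615 m
→ Helmert⁻¹: X=-4290015.7149, Y=-4433450.0507, Z=1624061.9037
→ Helmert⁻¹: X=-4290011.8783, Y=-4433603.3660, Z=1624134.2286
→ Helmert⁻¹: X=-4289935.1240, Y=-4433470.8543, Z=1623752.9686
→ geod (Bowring, a=6378137.000): φ=14.84092500°, λ=-134.05733500°, h=2579.4830 m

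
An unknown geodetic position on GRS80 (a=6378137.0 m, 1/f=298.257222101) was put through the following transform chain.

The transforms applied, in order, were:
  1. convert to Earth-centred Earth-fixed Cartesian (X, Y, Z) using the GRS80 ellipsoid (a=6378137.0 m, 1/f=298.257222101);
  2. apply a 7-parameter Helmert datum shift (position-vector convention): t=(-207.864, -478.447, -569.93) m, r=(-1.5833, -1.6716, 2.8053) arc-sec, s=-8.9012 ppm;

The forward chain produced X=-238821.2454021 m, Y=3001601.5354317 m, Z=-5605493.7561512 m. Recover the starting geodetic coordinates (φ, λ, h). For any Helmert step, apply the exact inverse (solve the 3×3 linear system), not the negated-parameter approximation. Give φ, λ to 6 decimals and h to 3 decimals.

φ=-61.910339°, λ=94.544486°, h=1282.560 m

start: X=-238821.2454, Y=3001601.5354, Z=-5605493.7562 m
→ Helmert⁻¹: X=-238620.0980, Y=3002152.9740, Z=-5604948.7386
→ geod (Bowring, a=6378137.000): φ=-61.91033900°, λ=94.54448600°, h=1282.5600 m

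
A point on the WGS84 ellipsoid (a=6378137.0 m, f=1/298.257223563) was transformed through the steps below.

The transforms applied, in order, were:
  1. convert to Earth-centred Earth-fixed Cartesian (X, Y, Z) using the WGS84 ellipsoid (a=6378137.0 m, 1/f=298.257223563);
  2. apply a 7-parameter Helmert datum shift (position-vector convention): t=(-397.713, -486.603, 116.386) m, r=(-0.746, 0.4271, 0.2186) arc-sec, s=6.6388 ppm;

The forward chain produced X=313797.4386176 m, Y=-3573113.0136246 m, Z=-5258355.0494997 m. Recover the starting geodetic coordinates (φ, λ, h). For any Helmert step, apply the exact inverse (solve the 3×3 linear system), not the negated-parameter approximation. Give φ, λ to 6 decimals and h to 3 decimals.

φ=-55.884063°, λ=-84.973906°, h=1492.603 m

start: X=313797.4386, Y=-3573113.0136, Z=-5258355.0495 m
→ Helmert⁻¹: X=314200.1679, Y=-3572584.0075, Z=-5258448.7962
→ geod (Bowring, a=6378137.000): φ=-55.88406300°, λ=-84.97390600°, h=1492.6030 m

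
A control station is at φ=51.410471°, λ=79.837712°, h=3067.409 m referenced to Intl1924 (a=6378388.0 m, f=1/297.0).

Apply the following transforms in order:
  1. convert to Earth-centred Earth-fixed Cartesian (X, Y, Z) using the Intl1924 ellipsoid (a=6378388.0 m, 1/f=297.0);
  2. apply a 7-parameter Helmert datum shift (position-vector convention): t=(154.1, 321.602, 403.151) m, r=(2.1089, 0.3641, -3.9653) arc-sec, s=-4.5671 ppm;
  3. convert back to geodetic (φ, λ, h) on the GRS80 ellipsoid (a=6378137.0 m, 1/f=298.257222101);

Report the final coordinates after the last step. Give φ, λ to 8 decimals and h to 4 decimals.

φ=51.41007412°, λ=79.83499433°, h=3763.3062 m

start: φ=51.410471°, λ=79.837712°, h=3067.409 m
→ ECEF (a=6378388.000, f=1/297.0): X=703726.3194, Y=3925971.2900, Z=4964650.2694
→ Helmert 7p (PV): X=703961.4428, Y=3926210.6736, Z=4965069.6440
→ geod (Bowring, a=6378137.000): φ=51.41007412°, λ=79.83499433°, h=3763.3062 m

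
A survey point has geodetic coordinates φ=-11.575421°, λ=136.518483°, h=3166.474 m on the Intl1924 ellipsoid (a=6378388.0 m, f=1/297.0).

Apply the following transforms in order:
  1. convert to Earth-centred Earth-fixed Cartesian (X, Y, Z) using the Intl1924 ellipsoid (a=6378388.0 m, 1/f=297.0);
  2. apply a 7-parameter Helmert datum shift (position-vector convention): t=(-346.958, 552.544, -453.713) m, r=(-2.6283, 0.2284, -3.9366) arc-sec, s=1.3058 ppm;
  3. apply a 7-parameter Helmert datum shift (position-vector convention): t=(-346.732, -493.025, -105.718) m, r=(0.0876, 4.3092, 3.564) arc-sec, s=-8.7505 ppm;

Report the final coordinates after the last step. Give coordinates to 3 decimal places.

X=-4537550.345 m, Y=4302568.403 m, Z=-1272578.985 m

start: φ=-11.575421°, λ=136.518483°, h=3166.474 m
→ ECEF (a=6378388.000, f=1/297.0): X=-4536870.2003, Y=4302548.3977, Z=-1272075.8426
→ Helmert 7p (PV): X=-4537142.3762, Y=4303176.9378, Z=-1272581.0176
→ Helmert 7p (PV): X=-4537550.3448, Y=4302568.4028, Z=-1272578.9851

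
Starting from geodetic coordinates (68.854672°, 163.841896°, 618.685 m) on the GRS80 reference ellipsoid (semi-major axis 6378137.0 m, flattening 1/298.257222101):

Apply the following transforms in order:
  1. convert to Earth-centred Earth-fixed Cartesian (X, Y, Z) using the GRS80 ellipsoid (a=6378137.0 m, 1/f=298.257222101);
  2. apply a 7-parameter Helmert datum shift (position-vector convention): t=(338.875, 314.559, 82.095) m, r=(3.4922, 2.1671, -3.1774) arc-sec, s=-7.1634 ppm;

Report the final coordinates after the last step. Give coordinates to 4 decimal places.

X=-2216177.8567 m, Y=642469.7106 m, Z=5926795.0330 m

start: φ=68.854672°, λ=163.841896°, h=618.685 m
→ ECEF (a=6378137.000, f=1/298.257222101): X=-2216604.7712, Y=642225.9493, Z=5926721.2318
→ Helmert 7p (PV): X=-2216177.8567, Y=642469.7106, Z=5926795.0330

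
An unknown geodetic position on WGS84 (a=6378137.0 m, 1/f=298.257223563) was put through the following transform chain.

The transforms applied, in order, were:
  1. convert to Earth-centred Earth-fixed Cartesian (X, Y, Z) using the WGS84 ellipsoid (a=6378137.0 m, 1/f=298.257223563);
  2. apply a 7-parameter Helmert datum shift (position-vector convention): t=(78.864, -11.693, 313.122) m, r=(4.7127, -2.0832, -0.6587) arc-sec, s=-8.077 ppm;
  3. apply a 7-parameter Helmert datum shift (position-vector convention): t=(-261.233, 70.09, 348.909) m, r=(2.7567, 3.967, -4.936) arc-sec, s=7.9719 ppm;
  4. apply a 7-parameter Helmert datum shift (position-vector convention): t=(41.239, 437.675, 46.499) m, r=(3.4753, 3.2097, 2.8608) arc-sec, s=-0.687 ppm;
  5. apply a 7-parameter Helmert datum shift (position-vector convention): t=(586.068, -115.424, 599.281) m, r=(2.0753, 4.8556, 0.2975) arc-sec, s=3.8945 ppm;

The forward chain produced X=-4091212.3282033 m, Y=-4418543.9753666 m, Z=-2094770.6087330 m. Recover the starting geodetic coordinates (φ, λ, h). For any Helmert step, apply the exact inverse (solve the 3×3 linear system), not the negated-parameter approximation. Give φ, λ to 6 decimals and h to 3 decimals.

start: X=-4091212.3282, Y=-4418543.9754, Z=-2094770.6087 m
→ Helmert⁻¹: X=-4091739.5062, Y=-4418426.5249, Z=-2095413.5961
→ Helmert⁻¹: X=-4091812.2362, Y=-4418845.7898, Z=-2095450.7557
→ Helmert⁻¹: X=-4091372.3298, Y=-4419006.5712, Z=-2095802.5855
→ Helmert⁻¹: X=-4091491.2972, Y=-4419091.5256, Z=-2095990.3488
→ geod (Bowring, a=6378137.000): φ=-19.30947600°, λ=-132.79558600°, h=848.0540 m

φ=-19.309476°, λ=-132.795586°, h=848.054 m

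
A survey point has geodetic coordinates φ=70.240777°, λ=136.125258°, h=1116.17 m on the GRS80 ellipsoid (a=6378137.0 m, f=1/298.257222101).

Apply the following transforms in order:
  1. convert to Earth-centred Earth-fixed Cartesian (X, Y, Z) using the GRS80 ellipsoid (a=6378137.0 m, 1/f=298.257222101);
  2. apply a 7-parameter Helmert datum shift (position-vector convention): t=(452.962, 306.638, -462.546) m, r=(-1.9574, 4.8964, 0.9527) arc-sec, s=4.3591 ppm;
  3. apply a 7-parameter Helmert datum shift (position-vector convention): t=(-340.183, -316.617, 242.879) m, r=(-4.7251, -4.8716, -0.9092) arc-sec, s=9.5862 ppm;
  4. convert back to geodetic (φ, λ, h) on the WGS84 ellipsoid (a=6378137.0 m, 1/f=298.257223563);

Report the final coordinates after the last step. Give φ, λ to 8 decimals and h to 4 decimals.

start: φ=70.240777°, λ=136.125258°, h=1116.170 m
→ ECEF (a=6378137.000, f=1/298.257222101): X=-1559244.6530, Y=1499171.3005, Z=5981224.7166
→ Helmert 7p (PV): X=-1558663.4269, Y=1499534.0321, Z=5980811.0307
→ Helmert 7p (PV): X=-1559153.1989, Y=1499375.6698, Z=5981040.0782
→ geod (Bowring, a=6378137.000): φ=70.23957885°, λ=136.11967690°, h=968.0061 m

φ=70.23957885°, λ=136.11967690°, h=968.0061 m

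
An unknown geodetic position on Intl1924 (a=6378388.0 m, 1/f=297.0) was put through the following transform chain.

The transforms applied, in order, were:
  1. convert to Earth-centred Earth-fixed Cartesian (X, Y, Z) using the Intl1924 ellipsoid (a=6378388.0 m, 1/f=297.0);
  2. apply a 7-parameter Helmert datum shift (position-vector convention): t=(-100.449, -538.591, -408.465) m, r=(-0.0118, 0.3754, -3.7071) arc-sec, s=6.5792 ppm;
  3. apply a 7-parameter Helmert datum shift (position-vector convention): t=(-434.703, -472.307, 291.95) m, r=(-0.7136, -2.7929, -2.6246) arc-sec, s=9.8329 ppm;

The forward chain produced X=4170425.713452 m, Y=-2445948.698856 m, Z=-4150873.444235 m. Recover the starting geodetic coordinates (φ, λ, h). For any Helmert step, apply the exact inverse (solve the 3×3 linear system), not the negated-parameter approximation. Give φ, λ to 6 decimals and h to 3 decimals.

start: X=4170425.7135, Y=-2445948.6989, Z=-4150873.4442 m
→ Helmert⁻¹: X=4170794.3127, Y=-2445384.9134, Z=-4151189.5108
→ Helmert⁻¹: X=4170918.8135, Y=-2444755.0380, Z=-4150746.2860
→ geod (Bowring, a=6378388.000): φ=-40.83875100°, λ=-30.37640300°, h=2728.0670 m

φ=-40.838751°, λ=-30.376403°, h=2728.067 m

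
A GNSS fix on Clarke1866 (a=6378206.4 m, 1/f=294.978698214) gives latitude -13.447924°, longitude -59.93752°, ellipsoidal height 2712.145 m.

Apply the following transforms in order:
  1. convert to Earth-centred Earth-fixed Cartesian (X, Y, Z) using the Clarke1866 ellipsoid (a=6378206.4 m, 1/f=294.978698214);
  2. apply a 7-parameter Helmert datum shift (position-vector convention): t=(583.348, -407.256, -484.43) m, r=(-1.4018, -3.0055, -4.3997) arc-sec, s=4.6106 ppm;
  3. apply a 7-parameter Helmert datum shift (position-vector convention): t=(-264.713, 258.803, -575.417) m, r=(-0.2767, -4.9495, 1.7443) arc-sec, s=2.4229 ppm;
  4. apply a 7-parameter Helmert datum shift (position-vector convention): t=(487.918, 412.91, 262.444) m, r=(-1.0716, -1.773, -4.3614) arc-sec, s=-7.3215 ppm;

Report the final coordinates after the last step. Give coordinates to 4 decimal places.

X=3110102.6741 m, Y=-5371978.4701 m, Z=-1474764.1854 m

start: φ=-13.447924°, λ=-59.937520°, h=2712.145 m
→ ECEF (a=6378206.400, f=1/294.978698214): X=3109410.2248, Y=-5372119.0348, Z=-1474185.5034
→ Helmert 7p (PV): X=3109914.8000, Y=-5372627.4033, Z=-1474594.9129
→ Helmert 7p (PV): X=3109738.4405, Y=-5372357.2964, Z=-1475092.0702
→ Helmert 7p (PV): X=3110102.6741, Y=-5371978.4701, Z=-1474764.1854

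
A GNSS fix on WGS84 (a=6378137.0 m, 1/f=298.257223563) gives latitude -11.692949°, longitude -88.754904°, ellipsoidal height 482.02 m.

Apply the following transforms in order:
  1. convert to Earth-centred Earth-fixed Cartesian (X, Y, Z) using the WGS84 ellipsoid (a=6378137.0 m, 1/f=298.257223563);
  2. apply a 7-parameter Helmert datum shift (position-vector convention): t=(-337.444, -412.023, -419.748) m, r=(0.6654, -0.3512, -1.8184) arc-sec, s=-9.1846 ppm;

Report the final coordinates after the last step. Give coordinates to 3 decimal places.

X=135353.793 m, Y=-6245983.951 m, Z=-1284685.256 m

start: φ=-11.692949°, λ=-88.754904°, h=482.020 m
→ ECEF (a=6378137.000, f=1/298.257223563): X=135745.3571, Y=-6245632.2373, Z=-1284257.3866
→ Helmert 7p (PV): X=135353.7929, Y=-6245983.9505, Z=-1284685.2560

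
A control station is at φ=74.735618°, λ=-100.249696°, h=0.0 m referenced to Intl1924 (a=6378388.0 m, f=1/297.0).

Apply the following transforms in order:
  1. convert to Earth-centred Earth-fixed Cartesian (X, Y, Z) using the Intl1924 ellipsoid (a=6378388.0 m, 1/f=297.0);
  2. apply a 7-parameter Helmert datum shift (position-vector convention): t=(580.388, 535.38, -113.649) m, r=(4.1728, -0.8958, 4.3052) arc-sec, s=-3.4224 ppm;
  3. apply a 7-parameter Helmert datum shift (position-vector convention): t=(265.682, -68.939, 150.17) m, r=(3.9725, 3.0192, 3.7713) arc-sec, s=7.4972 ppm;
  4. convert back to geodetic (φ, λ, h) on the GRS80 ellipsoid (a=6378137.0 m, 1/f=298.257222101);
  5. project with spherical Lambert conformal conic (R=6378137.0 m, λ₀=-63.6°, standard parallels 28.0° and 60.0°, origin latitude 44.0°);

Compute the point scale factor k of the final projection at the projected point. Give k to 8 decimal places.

1.16592047

start: φ=74.735618°, λ=-100.249696°, h=0.000 m
→ ECEF (a=6378388.000, f=1/297.0): X=-299743.8452, Y=-1657655.4076, Z=6131210.1882
→ Helmert 7p (PV): X=-299154.4601, Y=-1657244.6465, Z=6131040.7192
→ Helmert 7p (PV): X=-298770.9763, Y=-1657449.5599, Z=6131209.3163
→ geod (Bowring, a=6378137.000): φ=74.73844375°, λ=-100.21837295°, h=66.3129 m
→ into lcc (λ₀=-63.6°): φ=74.73844375°, λ−λ₀=-36.61837295°
scale k = 1.16592047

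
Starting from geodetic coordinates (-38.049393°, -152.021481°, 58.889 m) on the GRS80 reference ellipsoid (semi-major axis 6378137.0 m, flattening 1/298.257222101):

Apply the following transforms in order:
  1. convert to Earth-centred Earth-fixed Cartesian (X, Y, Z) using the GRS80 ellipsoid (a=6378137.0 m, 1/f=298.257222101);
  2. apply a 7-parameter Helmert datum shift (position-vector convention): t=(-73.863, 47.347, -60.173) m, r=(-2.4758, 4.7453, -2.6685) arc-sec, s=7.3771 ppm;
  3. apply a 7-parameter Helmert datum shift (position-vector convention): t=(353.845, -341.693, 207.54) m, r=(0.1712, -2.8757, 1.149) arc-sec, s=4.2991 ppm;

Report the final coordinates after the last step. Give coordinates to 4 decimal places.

start: φ=-38.049393°, λ=-152.021481°, h=58.889 m
→ ECEF (a=6378137.000, f=1/298.257222101): X=-4441315.2705, Y=-2359353.7798, Z=-3909799.0555
→ Helmert 7p (PV): X=-4441542.3703, Y=-2359313.3089, Z=-3909757.5749
→ Helmert 7p (PV): X=-4441139.9681, Y=-2359686.6415, Z=-3909630.7248

X=-4441139.9681 m, Y=-2359686.6415 m, Z=-3909630.7248 m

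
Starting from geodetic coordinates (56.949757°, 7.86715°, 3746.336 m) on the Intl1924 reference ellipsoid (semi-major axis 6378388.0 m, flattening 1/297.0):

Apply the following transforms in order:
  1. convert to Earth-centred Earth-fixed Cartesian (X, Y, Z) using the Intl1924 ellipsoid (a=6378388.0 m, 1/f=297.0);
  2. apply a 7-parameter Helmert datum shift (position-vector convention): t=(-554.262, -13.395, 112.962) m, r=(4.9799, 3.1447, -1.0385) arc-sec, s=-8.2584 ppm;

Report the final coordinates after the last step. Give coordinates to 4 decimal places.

X=3455559.6343 m, Y=477384.9738 m, Z=5326129.7530 m

start: φ=56.949757°, λ=7.867150°, h=3746.336 m
→ ECEF (a=6378388.000, f=1/297.0): X=3456058.8328, Y=477548.3013, Z=5326101.9371
→ Helmert 7p (PV): X=3455559.6343, Y=477384.9738, Z=5326129.7530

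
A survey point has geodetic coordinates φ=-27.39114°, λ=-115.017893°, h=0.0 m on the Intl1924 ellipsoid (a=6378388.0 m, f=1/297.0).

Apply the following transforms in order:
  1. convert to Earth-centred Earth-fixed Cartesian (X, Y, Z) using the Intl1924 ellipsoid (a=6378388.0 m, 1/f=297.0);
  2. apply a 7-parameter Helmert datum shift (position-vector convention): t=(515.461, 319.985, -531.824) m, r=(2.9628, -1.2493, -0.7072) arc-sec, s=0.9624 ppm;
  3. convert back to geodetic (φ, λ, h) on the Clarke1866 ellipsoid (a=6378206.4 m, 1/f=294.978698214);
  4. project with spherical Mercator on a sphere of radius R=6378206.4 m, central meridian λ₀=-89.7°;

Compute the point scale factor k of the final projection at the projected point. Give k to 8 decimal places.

start: φ=-27.391140°, λ=-115.017893°, h=0.000 m
→ ECEF (a=6378388.000, f=1/297.0): X=-2396716.1263, Y=-5135586.4813, Z=-2916805.5898
→ Helmert 7p (PV): X=-2396202.9133, Y=-5135221.3242, Z=-2917428.5053
→ geod (Bowring, a=6378206.400): φ=-27.39948478°, λ=-115.01475221°, h=12.6856 m
→ into merc (λ₀=-89.7°): φ=-27.39948478°, λ−λ₀=-25.31475221°
scale k = 1.12635505

1.12635505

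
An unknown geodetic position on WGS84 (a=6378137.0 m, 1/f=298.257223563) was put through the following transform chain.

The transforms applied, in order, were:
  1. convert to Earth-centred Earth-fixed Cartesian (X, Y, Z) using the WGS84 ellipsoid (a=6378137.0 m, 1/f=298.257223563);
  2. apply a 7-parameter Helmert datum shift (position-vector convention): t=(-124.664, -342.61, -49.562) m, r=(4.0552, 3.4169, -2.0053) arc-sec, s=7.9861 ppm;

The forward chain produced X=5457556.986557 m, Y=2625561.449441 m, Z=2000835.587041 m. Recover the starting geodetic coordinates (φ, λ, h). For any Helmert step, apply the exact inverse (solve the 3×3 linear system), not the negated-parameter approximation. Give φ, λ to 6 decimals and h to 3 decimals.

φ=18.397155°, λ=25.695055°, h=2421.348 m

start: X=5457556.9866, Y=2625561.4494, Z=2000835.5870 m
→ Helmert⁻¹: X=5457579.3894, Y=2625975.4855, Z=2000907.9509
→ geod (Bowring, a=6378137.000): φ=18.39715500°, λ=25.69505500°, h=2421.3480 m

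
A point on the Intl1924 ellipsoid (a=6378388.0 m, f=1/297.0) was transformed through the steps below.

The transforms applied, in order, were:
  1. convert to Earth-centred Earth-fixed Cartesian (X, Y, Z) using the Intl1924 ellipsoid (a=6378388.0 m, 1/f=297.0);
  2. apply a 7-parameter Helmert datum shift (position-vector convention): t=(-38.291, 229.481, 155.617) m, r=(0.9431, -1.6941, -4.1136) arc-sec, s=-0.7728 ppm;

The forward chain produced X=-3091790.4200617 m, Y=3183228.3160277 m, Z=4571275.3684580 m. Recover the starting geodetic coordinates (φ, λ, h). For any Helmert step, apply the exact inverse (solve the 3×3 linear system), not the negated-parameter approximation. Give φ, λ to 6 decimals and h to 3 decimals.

φ=46.043668°, λ=134.167477°, h=3379.679 m

start: X=-3091790.4201, Y=3183228.3160, Z=4571275.3685 m
→ Helmert⁻¹: X=-3091780.4533, Y=3182960.5351, Z=4571134.1241
→ geod (Bowring, a=6378388.000): φ=46.04366800°, λ=134.16747700°, h=3379.6790 m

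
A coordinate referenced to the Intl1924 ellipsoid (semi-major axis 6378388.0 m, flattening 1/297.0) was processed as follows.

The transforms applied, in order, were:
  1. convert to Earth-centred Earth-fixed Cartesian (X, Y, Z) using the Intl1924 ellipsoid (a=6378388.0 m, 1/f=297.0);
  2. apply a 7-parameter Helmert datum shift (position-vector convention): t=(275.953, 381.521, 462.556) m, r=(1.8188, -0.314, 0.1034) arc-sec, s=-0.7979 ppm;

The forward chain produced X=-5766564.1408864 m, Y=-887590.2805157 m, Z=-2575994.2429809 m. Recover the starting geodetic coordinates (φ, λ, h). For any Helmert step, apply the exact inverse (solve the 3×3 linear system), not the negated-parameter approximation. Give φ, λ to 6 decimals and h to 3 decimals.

start: X=-5766564.1409, Y=-887590.2805, Z=-2575994.2430 m
→ Helmert⁻¹: X=-5766849.0626, Y=-887992.3377, Z=-2576442.2456
→ geod (Bowring, a=6378388.000): φ=-23.96756400°, λ=-171.24622100°, h=3464.0890 m

φ=-23.967564°, λ=-171.246221°, h=3464.089 m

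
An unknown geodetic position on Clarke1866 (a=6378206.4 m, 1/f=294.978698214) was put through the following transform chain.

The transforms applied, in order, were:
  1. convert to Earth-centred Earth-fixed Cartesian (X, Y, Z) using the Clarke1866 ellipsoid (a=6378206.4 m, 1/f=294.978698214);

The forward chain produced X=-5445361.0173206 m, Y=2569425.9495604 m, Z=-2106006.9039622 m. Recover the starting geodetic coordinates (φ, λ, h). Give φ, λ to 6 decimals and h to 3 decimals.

start: X=-5445361.0173, Y=2569425.9496, Z=-2106006.9040 m
→ geod (Bowring, a=6378206.400): φ=-19.39983500°, λ=154.73944000°, h=2967.6790 m

φ=-19.399835°, λ=154.739440°, h=2967.679 m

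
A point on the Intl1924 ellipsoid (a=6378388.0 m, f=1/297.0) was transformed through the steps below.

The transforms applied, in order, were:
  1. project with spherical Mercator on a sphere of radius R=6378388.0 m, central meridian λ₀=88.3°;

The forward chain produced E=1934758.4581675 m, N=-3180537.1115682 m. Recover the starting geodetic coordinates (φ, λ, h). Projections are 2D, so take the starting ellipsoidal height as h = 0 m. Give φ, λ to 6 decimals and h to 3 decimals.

φ=-27.454825°, λ=105.679547°, h=0.000 m

start: E=1934758.4582, N=-3180537.1116 m
→ merc⁻¹: φ=-27.45482500°, λ=105.67954700°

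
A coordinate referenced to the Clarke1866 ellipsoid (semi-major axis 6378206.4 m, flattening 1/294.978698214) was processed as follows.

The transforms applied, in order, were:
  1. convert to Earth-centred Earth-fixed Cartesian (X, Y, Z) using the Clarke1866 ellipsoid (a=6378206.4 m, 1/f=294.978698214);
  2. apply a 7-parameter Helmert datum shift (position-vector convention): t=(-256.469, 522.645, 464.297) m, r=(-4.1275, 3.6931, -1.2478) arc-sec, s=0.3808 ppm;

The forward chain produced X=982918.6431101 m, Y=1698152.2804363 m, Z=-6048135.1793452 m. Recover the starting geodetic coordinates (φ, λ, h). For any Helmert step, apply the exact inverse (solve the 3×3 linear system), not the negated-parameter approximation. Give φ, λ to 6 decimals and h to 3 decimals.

φ=-72.142628°, λ=59.922283°, h=148.943 m

start: X=982918.6431, Y=1698152.2804, Z=-6048135.1793 m
→ Helmert⁻¹: X=983272.7643, Y=1697755.9728, Z=-6048545.5946
→ geod (Bowring, a=6378206.400): φ=-72.14262800°, λ=59.92228300°, h=148.9430 m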